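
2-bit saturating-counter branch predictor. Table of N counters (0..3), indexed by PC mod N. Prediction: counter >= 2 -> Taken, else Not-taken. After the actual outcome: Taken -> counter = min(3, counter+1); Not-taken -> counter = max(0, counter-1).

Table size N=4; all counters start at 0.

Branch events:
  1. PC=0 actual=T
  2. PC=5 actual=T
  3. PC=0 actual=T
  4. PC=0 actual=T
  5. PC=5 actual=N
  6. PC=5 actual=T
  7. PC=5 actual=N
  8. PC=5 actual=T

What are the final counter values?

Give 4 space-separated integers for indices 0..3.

Answer: 3 1 0 0

Derivation:
Ev 1: PC=0 idx=0 pred=N actual=T -> ctr[0]=1
Ev 2: PC=5 idx=1 pred=N actual=T -> ctr[1]=1
Ev 3: PC=0 idx=0 pred=N actual=T -> ctr[0]=2
Ev 4: PC=0 idx=0 pred=T actual=T -> ctr[0]=3
Ev 5: PC=5 idx=1 pred=N actual=N -> ctr[1]=0
Ev 6: PC=5 idx=1 pred=N actual=T -> ctr[1]=1
Ev 7: PC=5 idx=1 pred=N actual=N -> ctr[1]=0
Ev 8: PC=5 idx=1 pred=N actual=T -> ctr[1]=1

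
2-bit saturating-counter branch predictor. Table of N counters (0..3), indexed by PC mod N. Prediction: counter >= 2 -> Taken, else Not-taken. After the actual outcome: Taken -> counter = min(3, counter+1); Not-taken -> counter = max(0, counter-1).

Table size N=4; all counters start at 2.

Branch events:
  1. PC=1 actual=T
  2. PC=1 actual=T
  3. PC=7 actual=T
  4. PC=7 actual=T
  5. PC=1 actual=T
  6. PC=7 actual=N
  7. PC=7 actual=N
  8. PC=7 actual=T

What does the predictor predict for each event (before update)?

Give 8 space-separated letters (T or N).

Answer: T T T T T T T N

Derivation:
Ev 1: PC=1 idx=1 pred=T actual=T -> ctr[1]=3
Ev 2: PC=1 idx=1 pred=T actual=T -> ctr[1]=3
Ev 3: PC=7 idx=3 pred=T actual=T -> ctr[3]=3
Ev 4: PC=7 idx=3 pred=T actual=T -> ctr[3]=3
Ev 5: PC=1 idx=1 pred=T actual=T -> ctr[1]=3
Ev 6: PC=7 idx=3 pred=T actual=N -> ctr[3]=2
Ev 7: PC=7 idx=3 pred=T actual=N -> ctr[3]=1
Ev 8: PC=7 idx=3 pred=N actual=T -> ctr[3]=2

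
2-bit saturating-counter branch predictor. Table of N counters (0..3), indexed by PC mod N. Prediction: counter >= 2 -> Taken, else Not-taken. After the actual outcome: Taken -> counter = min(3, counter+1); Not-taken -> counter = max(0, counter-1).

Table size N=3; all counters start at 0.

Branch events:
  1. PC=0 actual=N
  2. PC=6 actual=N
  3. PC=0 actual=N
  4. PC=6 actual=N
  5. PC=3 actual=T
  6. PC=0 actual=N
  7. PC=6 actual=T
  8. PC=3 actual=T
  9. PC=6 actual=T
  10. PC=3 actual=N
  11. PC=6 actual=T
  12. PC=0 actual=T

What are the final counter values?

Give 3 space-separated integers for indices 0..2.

Answer: 3 0 0

Derivation:
Ev 1: PC=0 idx=0 pred=N actual=N -> ctr[0]=0
Ev 2: PC=6 idx=0 pred=N actual=N -> ctr[0]=0
Ev 3: PC=0 idx=0 pred=N actual=N -> ctr[0]=0
Ev 4: PC=6 idx=0 pred=N actual=N -> ctr[0]=0
Ev 5: PC=3 idx=0 pred=N actual=T -> ctr[0]=1
Ev 6: PC=0 idx=0 pred=N actual=N -> ctr[0]=0
Ev 7: PC=6 idx=0 pred=N actual=T -> ctr[0]=1
Ev 8: PC=3 idx=0 pred=N actual=T -> ctr[0]=2
Ev 9: PC=6 idx=0 pred=T actual=T -> ctr[0]=3
Ev 10: PC=3 idx=0 pred=T actual=N -> ctr[0]=2
Ev 11: PC=6 idx=0 pred=T actual=T -> ctr[0]=3
Ev 12: PC=0 idx=0 pred=T actual=T -> ctr[0]=3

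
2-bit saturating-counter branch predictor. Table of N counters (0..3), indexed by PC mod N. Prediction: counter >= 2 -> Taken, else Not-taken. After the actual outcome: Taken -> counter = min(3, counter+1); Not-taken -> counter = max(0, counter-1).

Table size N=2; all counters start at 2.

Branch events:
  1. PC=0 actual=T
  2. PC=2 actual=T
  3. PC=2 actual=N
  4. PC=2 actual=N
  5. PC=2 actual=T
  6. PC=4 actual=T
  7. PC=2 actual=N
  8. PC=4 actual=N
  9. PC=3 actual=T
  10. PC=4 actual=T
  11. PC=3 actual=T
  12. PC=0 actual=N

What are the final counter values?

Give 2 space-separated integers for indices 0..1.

Answer: 1 3

Derivation:
Ev 1: PC=0 idx=0 pred=T actual=T -> ctr[0]=3
Ev 2: PC=2 idx=0 pred=T actual=T -> ctr[0]=3
Ev 3: PC=2 idx=0 pred=T actual=N -> ctr[0]=2
Ev 4: PC=2 idx=0 pred=T actual=N -> ctr[0]=1
Ev 5: PC=2 idx=0 pred=N actual=T -> ctr[0]=2
Ev 6: PC=4 idx=0 pred=T actual=T -> ctr[0]=3
Ev 7: PC=2 idx=0 pred=T actual=N -> ctr[0]=2
Ev 8: PC=4 idx=0 pred=T actual=N -> ctr[0]=1
Ev 9: PC=3 idx=1 pred=T actual=T -> ctr[1]=3
Ev 10: PC=4 idx=0 pred=N actual=T -> ctr[0]=2
Ev 11: PC=3 idx=1 pred=T actual=T -> ctr[1]=3
Ev 12: PC=0 idx=0 pred=T actual=N -> ctr[0]=1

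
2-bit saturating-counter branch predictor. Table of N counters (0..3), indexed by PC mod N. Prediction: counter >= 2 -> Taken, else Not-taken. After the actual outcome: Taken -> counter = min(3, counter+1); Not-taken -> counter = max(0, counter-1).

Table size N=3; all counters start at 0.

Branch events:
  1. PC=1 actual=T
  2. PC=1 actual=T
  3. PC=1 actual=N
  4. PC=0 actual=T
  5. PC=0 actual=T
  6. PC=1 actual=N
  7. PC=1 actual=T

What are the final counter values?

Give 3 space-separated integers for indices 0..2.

Answer: 2 1 0

Derivation:
Ev 1: PC=1 idx=1 pred=N actual=T -> ctr[1]=1
Ev 2: PC=1 idx=1 pred=N actual=T -> ctr[1]=2
Ev 3: PC=1 idx=1 pred=T actual=N -> ctr[1]=1
Ev 4: PC=0 idx=0 pred=N actual=T -> ctr[0]=1
Ev 5: PC=0 idx=0 pred=N actual=T -> ctr[0]=2
Ev 6: PC=1 idx=1 pred=N actual=N -> ctr[1]=0
Ev 7: PC=1 idx=1 pred=N actual=T -> ctr[1]=1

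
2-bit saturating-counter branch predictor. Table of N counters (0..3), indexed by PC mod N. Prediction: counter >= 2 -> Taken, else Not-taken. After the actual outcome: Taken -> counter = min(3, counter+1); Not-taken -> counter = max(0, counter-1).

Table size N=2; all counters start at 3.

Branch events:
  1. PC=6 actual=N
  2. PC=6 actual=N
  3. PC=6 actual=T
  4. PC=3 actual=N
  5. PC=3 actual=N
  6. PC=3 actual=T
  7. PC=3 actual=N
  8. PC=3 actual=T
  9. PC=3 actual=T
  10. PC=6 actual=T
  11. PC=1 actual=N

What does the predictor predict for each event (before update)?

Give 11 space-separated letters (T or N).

Ev 1: PC=6 idx=0 pred=T actual=N -> ctr[0]=2
Ev 2: PC=6 idx=0 pred=T actual=N -> ctr[0]=1
Ev 3: PC=6 idx=0 pred=N actual=T -> ctr[0]=2
Ev 4: PC=3 idx=1 pred=T actual=N -> ctr[1]=2
Ev 5: PC=3 idx=1 pred=T actual=N -> ctr[1]=1
Ev 6: PC=3 idx=1 pred=N actual=T -> ctr[1]=2
Ev 7: PC=3 idx=1 pred=T actual=N -> ctr[1]=1
Ev 8: PC=3 idx=1 pred=N actual=T -> ctr[1]=2
Ev 9: PC=3 idx=1 pred=T actual=T -> ctr[1]=3
Ev 10: PC=6 idx=0 pred=T actual=T -> ctr[0]=3
Ev 11: PC=1 idx=1 pred=T actual=N -> ctr[1]=2

Answer: T T N T T N T N T T T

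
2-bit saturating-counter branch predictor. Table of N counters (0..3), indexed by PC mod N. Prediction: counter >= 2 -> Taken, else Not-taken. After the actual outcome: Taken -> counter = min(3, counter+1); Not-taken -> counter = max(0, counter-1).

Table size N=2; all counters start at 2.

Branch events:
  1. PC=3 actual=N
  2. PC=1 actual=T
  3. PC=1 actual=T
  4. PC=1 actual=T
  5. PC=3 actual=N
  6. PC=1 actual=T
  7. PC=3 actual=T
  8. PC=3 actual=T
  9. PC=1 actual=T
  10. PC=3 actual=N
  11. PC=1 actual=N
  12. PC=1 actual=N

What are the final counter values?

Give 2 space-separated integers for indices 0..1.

Answer: 2 0

Derivation:
Ev 1: PC=3 idx=1 pred=T actual=N -> ctr[1]=1
Ev 2: PC=1 idx=1 pred=N actual=T -> ctr[1]=2
Ev 3: PC=1 idx=1 pred=T actual=T -> ctr[1]=3
Ev 4: PC=1 idx=1 pred=T actual=T -> ctr[1]=3
Ev 5: PC=3 idx=1 pred=T actual=N -> ctr[1]=2
Ev 6: PC=1 idx=1 pred=T actual=T -> ctr[1]=3
Ev 7: PC=3 idx=1 pred=T actual=T -> ctr[1]=3
Ev 8: PC=3 idx=1 pred=T actual=T -> ctr[1]=3
Ev 9: PC=1 idx=1 pred=T actual=T -> ctr[1]=3
Ev 10: PC=3 idx=1 pred=T actual=N -> ctr[1]=2
Ev 11: PC=1 idx=1 pred=T actual=N -> ctr[1]=1
Ev 12: PC=1 idx=1 pred=N actual=N -> ctr[1]=0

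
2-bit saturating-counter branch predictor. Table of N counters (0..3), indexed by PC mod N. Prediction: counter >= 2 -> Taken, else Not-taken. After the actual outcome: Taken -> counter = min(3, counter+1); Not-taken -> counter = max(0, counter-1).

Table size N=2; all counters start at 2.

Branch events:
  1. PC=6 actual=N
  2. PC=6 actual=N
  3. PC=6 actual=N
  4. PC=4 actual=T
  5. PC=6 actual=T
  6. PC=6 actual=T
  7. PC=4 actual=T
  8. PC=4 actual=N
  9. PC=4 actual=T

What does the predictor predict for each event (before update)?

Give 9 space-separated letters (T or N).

Answer: T N N N N T T T T

Derivation:
Ev 1: PC=6 idx=0 pred=T actual=N -> ctr[0]=1
Ev 2: PC=6 idx=0 pred=N actual=N -> ctr[0]=0
Ev 3: PC=6 idx=0 pred=N actual=N -> ctr[0]=0
Ev 4: PC=4 idx=0 pred=N actual=T -> ctr[0]=1
Ev 5: PC=6 idx=0 pred=N actual=T -> ctr[0]=2
Ev 6: PC=6 idx=0 pred=T actual=T -> ctr[0]=3
Ev 7: PC=4 idx=0 pred=T actual=T -> ctr[0]=3
Ev 8: PC=4 idx=0 pred=T actual=N -> ctr[0]=2
Ev 9: PC=4 idx=0 pred=T actual=T -> ctr[0]=3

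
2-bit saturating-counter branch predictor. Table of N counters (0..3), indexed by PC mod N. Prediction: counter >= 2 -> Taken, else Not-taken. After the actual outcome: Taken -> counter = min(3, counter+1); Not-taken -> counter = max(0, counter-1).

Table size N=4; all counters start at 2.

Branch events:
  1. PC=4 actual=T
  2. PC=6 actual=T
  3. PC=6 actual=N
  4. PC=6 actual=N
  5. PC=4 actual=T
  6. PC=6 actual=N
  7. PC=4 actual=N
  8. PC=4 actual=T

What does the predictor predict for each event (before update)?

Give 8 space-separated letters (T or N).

Answer: T T T T T N T T

Derivation:
Ev 1: PC=4 idx=0 pred=T actual=T -> ctr[0]=3
Ev 2: PC=6 idx=2 pred=T actual=T -> ctr[2]=3
Ev 3: PC=6 idx=2 pred=T actual=N -> ctr[2]=2
Ev 4: PC=6 idx=2 pred=T actual=N -> ctr[2]=1
Ev 5: PC=4 idx=0 pred=T actual=T -> ctr[0]=3
Ev 6: PC=6 idx=2 pred=N actual=N -> ctr[2]=0
Ev 7: PC=4 idx=0 pred=T actual=N -> ctr[0]=2
Ev 8: PC=4 idx=0 pred=T actual=T -> ctr[0]=3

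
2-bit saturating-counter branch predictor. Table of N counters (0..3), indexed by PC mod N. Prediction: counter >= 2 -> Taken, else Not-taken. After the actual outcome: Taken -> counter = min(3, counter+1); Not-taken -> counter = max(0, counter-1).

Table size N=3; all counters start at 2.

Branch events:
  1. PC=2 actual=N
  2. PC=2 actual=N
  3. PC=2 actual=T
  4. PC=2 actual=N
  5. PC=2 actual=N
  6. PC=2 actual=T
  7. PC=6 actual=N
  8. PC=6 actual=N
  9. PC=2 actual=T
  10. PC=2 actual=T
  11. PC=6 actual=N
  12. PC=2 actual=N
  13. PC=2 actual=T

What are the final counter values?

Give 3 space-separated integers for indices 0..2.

Ev 1: PC=2 idx=2 pred=T actual=N -> ctr[2]=1
Ev 2: PC=2 idx=2 pred=N actual=N -> ctr[2]=0
Ev 3: PC=2 idx=2 pred=N actual=T -> ctr[2]=1
Ev 4: PC=2 idx=2 pred=N actual=N -> ctr[2]=0
Ev 5: PC=2 idx=2 pred=N actual=N -> ctr[2]=0
Ev 6: PC=2 idx=2 pred=N actual=T -> ctr[2]=1
Ev 7: PC=6 idx=0 pred=T actual=N -> ctr[0]=1
Ev 8: PC=6 idx=0 pred=N actual=N -> ctr[0]=0
Ev 9: PC=2 idx=2 pred=N actual=T -> ctr[2]=2
Ev 10: PC=2 idx=2 pred=T actual=T -> ctr[2]=3
Ev 11: PC=6 idx=0 pred=N actual=N -> ctr[0]=0
Ev 12: PC=2 idx=2 pred=T actual=N -> ctr[2]=2
Ev 13: PC=2 idx=2 pred=T actual=T -> ctr[2]=3

Answer: 0 2 3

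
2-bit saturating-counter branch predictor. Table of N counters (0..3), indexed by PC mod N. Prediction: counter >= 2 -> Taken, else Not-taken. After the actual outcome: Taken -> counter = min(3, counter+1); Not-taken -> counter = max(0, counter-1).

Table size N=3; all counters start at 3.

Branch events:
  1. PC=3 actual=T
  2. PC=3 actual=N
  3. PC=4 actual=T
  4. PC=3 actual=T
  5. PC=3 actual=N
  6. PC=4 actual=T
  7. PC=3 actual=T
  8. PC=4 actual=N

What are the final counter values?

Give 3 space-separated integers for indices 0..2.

Ev 1: PC=3 idx=0 pred=T actual=T -> ctr[0]=3
Ev 2: PC=3 idx=0 pred=T actual=N -> ctr[0]=2
Ev 3: PC=4 idx=1 pred=T actual=T -> ctr[1]=3
Ev 4: PC=3 idx=0 pred=T actual=T -> ctr[0]=3
Ev 5: PC=3 idx=0 pred=T actual=N -> ctr[0]=2
Ev 6: PC=4 idx=1 pred=T actual=T -> ctr[1]=3
Ev 7: PC=3 idx=0 pred=T actual=T -> ctr[0]=3
Ev 8: PC=4 idx=1 pred=T actual=N -> ctr[1]=2

Answer: 3 2 3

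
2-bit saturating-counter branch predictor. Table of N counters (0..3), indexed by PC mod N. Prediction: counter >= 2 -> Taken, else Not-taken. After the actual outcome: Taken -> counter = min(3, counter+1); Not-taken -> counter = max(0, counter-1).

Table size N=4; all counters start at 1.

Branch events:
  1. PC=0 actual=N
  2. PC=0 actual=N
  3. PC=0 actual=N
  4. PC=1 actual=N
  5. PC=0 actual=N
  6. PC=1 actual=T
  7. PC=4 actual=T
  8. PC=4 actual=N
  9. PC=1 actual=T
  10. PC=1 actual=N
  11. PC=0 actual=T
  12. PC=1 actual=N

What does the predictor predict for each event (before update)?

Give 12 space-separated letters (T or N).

Answer: N N N N N N N N N T N N

Derivation:
Ev 1: PC=0 idx=0 pred=N actual=N -> ctr[0]=0
Ev 2: PC=0 idx=0 pred=N actual=N -> ctr[0]=0
Ev 3: PC=0 idx=0 pred=N actual=N -> ctr[0]=0
Ev 4: PC=1 idx=1 pred=N actual=N -> ctr[1]=0
Ev 5: PC=0 idx=0 pred=N actual=N -> ctr[0]=0
Ev 6: PC=1 idx=1 pred=N actual=T -> ctr[1]=1
Ev 7: PC=4 idx=0 pred=N actual=T -> ctr[0]=1
Ev 8: PC=4 idx=0 pred=N actual=N -> ctr[0]=0
Ev 9: PC=1 idx=1 pred=N actual=T -> ctr[1]=2
Ev 10: PC=1 idx=1 pred=T actual=N -> ctr[1]=1
Ev 11: PC=0 idx=0 pred=N actual=T -> ctr[0]=1
Ev 12: PC=1 idx=1 pred=N actual=N -> ctr[1]=0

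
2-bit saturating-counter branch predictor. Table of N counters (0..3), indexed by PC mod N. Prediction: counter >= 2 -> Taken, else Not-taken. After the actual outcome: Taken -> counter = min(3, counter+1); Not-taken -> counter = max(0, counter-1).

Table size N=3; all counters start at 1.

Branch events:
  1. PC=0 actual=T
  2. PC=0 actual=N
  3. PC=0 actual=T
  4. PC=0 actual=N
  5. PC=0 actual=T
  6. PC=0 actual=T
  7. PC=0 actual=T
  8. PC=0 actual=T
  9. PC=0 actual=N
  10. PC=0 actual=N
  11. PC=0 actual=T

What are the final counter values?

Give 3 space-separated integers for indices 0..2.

Ev 1: PC=0 idx=0 pred=N actual=T -> ctr[0]=2
Ev 2: PC=0 idx=0 pred=T actual=N -> ctr[0]=1
Ev 3: PC=0 idx=0 pred=N actual=T -> ctr[0]=2
Ev 4: PC=0 idx=0 pred=T actual=N -> ctr[0]=1
Ev 5: PC=0 idx=0 pred=N actual=T -> ctr[0]=2
Ev 6: PC=0 idx=0 pred=T actual=T -> ctr[0]=3
Ev 7: PC=0 idx=0 pred=T actual=T -> ctr[0]=3
Ev 8: PC=0 idx=0 pred=T actual=T -> ctr[0]=3
Ev 9: PC=0 idx=0 pred=T actual=N -> ctr[0]=2
Ev 10: PC=0 idx=0 pred=T actual=N -> ctr[0]=1
Ev 11: PC=0 idx=0 pred=N actual=T -> ctr[0]=2

Answer: 2 1 1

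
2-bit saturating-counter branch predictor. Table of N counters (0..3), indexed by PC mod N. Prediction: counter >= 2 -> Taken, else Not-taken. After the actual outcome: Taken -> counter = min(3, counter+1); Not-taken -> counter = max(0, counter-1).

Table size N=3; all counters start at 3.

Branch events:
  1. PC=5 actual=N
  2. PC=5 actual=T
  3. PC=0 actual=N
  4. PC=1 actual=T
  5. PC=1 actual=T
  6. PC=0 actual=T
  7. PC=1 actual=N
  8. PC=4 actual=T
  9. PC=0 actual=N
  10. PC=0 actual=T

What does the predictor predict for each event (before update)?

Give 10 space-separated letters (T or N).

Ev 1: PC=5 idx=2 pred=T actual=N -> ctr[2]=2
Ev 2: PC=5 idx=2 pred=T actual=T -> ctr[2]=3
Ev 3: PC=0 idx=0 pred=T actual=N -> ctr[0]=2
Ev 4: PC=1 idx=1 pred=T actual=T -> ctr[1]=3
Ev 5: PC=1 idx=1 pred=T actual=T -> ctr[1]=3
Ev 6: PC=0 idx=0 pred=T actual=T -> ctr[0]=3
Ev 7: PC=1 idx=1 pred=T actual=N -> ctr[1]=2
Ev 8: PC=4 idx=1 pred=T actual=T -> ctr[1]=3
Ev 9: PC=0 idx=0 pred=T actual=N -> ctr[0]=2
Ev 10: PC=0 idx=0 pred=T actual=T -> ctr[0]=3

Answer: T T T T T T T T T T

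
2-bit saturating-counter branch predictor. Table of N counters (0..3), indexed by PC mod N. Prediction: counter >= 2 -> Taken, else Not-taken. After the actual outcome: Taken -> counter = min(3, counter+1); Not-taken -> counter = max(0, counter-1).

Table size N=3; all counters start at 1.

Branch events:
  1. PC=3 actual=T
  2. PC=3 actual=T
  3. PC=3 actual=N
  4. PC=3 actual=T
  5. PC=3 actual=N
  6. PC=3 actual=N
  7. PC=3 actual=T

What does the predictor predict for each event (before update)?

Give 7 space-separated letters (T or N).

Answer: N T T T T T N

Derivation:
Ev 1: PC=3 idx=0 pred=N actual=T -> ctr[0]=2
Ev 2: PC=3 idx=0 pred=T actual=T -> ctr[0]=3
Ev 3: PC=3 idx=0 pred=T actual=N -> ctr[0]=2
Ev 4: PC=3 idx=0 pred=T actual=T -> ctr[0]=3
Ev 5: PC=3 idx=0 pred=T actual=N -> ctr[0]=2
Ev 6: PC=3 idx=0 pred=T actual=N -> ctr[0]=1
Ev 7: PC=3 idx=0 pred=N actual=T -> ctr[0]=2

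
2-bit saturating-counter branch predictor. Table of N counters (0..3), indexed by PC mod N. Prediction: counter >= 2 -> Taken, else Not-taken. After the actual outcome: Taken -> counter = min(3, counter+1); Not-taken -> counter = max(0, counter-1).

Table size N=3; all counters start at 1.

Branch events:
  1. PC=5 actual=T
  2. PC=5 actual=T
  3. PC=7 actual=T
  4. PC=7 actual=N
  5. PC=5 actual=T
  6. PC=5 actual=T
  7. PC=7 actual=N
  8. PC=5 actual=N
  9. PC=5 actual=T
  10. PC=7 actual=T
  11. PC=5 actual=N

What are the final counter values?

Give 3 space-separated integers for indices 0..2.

Answer: 1 1 2

Derivation:
Ev 1: PC=5 idx=2 pred=N actual=T -> ctr[2]=2
Ev 2: PC=5 idx=2 pred=T actual=T -> ctr[2]=3
Ev 3: PC=7 idx=1 pred=N actual=T -> ctr[1]=2
Ev 4: PC=7 idx=1 pred=T actual=N -> ctr[1]=1
Ev 5: PC=5 idx=2 pred=T actual=T -> ctr[2]=3
Ev 6: PC=5 idx=2 pred=T actual=T -> ctr[2]=3
Ev 7: PC=7 idx=1 pred=N actual=N -> ctr[1]=0
Ev 8: PC=5 idx=2 pred=T actual=N -> ctr[2]=2
Ev 9: PC=5 idx=2 pred=T actual=T -> ctr[2]=3
Ev 10: PC=7 idx=1 pred=N actual=T -> ctr[1]=1
Ev 11: PC=5 idx=2 pred=T actual=N -> ctr[2]=2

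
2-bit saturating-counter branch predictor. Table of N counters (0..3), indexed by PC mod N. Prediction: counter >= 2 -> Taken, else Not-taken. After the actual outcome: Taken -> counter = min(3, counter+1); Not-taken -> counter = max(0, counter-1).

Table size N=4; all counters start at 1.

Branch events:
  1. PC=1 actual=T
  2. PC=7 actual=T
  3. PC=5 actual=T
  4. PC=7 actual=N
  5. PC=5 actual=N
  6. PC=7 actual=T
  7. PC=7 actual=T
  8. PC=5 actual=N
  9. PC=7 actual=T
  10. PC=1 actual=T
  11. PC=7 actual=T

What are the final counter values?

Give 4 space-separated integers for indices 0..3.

Ev 1: PC=1 idx=1 pred=N actual=T -> ctr[1]=2
Ev 2: PC=7 idx=3 pred=N actual=T -> ctr[3]=2
Ev 3: PC=5 idx=1 pred=T actual=T -> ctr[1]=3
Ev 4: PC=7 idx=3 pred=T actual=N -> ctr[3]=1
Ev 5: PC=5 idx=1 pred=T actual=N -> ctr[1]=2
Ev 6: PC=7 idx=3 pred=N actual=T -> ctr[3]=2
Ev 7: PC=7 idx=3 pred=T actual=T -> ctr[3]=3
Ev 8: PC=5 idx=1 pred=T actual=N -> ctr[1]=1
Ev 9: PC=7 idx=3 pred=T actual=T -> ctr[3]=3
Ev 10: PC=1 idx=1 pred=N actual=T -> ctr[1]=2
Ev 11: PC=7 idx=3 pred=T actual=T -> ctr[3]=3

Answer: 1 2 1 3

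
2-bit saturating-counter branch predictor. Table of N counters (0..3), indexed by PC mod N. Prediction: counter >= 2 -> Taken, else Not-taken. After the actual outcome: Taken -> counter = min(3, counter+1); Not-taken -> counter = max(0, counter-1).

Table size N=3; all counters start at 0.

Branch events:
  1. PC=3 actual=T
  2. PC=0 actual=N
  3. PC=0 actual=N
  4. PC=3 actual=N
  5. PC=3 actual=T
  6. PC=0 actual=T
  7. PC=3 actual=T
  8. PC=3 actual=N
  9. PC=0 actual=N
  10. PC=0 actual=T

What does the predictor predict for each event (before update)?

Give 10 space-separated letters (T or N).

Ev 1: PC=3 idx=0 pred=N actual=T -> ctr[0]=1
Ev 2: PC=0 idx=0 pred=N actual=N -> ctr[0]=0
Ev 3: PC=0 idx=0 pred=N actual=N -> ctr[0]=0
Ev 4: PC=3 idx=0 pred=N actual=N -> ctr[0]=0
Ev 5: PC=3 idx=0 pred=N actual=T -> ctr[0]=1
Ev 6: PC=0 idx=0 pred=N actual=T -> ctr[0]=2
Ev 7: PC=3 idx=0 pred=T actual=T -> ctr[0]=3
Ev 8: PC=3 idx=0 pred=T actual=N -> ctr[0]=2
Ev 9: PC=0 idx=0 pred=T actual=N -> ctr[0]=1
Ev 10: PC=0 idx=0 pred=N actual=T -> ctr[0]=2

Answer: N N N N N N T T T N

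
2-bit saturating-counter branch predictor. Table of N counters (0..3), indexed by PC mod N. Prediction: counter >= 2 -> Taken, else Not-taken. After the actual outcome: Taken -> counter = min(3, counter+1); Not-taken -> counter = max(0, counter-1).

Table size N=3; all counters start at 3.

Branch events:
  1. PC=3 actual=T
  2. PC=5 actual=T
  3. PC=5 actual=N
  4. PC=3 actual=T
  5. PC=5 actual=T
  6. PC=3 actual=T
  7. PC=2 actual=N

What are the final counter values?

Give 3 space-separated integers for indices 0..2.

Answer: 3 3 2

Derivation:
Ev 1: PC=3 idx=0 pred=T actual=T -> ctr[0]=3
Ev 2: PC=5 idx=2 pred=T actual=T -> ctr[2]=3
Ev 3: PC=5 idx=2 pred=T actual=N -> ctr[2]=2
Ev 4: PC=3 idx=0 pred=T actual=T -> ctr[0]=3
Ev 5: PC=5 idx=2 pred=T actual=T -> ctr[2]=3
Ev 6: PC=3 idx=0 pred=T actual=T -> ctr[0]=3
Ev 7: PC=2 idx=2 pred=T actual=N -> ctr[2]=2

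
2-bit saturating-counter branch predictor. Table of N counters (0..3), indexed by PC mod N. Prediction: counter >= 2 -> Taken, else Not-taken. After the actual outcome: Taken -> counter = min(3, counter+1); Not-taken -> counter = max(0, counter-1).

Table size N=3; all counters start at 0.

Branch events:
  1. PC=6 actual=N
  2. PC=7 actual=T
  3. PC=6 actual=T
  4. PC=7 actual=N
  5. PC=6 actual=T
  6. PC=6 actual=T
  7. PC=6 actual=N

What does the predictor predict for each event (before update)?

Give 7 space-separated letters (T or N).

Answer: N N N N N T T

Derivation:
Ev 1: PC=6 idx=0 pred=N actual=N -> ctr[0]=0
Ev 2: PC=7 idx=1 pred=N actual=T -> ctr[1]=1
Ev 3: PC=6 idx=0 pred=N actual=T -> ctr[0]=1
Ev 4: PC=7 idx=1 pred=N actual=N -> ctr[1]=0
Ev 5: PC=6 idx=0 pred=N actual=T -> ctr[0]=2
Ev 6: PC=6 idx=0 pred=T actual=T -> ctr[0]=3
Ev 7: PC=6 idx=0 pred=T actual=N -> ctr[0]=2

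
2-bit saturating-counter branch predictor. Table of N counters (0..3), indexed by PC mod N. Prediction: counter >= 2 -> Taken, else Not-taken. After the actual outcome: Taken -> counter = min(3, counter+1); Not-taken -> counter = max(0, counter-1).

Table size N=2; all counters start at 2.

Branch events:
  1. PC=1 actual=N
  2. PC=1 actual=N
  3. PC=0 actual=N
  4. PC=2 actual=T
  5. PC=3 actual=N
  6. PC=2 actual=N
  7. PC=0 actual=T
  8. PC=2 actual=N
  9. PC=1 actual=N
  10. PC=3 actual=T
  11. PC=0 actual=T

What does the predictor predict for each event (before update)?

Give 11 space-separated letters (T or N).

Ev 1: PC=1 idx=1 pred=T actual=N -> ctr[1]=1
Ev 2: PC=1 idx=1 pred=N actual=N -> ctr[1]=0
Ev 3: PC=0 idx=0 pred=T actual=N -> ctr[0]=1
Ev 4: PC=2 idx=0 pred=N actual=T -> ctr[0]=2
Ev 5: PC=3 idx=1 pred=N actual=N -> ctr[1]=0
Ev 6: PC=2 idx=0 pred=T actual=N -> ctr[0]=1
Ev 7: PC=0 idx=0 pred=N actual=T -> ctr[0]=2
Ev 8: PC=2 idx=0 pred=T actual=N -> ctr[0]=1
Ev 9: PC=1 idx=1 pred=N actual=N -> ctr[1]=0
Ev 10: PC=3 idx=1 pred=N actual=T -> ctr[1]=1
Ev 11: PC=0 idx=0 pred=N actual=T -> ctr[0]=2

Answer: T N T N N T N T N N N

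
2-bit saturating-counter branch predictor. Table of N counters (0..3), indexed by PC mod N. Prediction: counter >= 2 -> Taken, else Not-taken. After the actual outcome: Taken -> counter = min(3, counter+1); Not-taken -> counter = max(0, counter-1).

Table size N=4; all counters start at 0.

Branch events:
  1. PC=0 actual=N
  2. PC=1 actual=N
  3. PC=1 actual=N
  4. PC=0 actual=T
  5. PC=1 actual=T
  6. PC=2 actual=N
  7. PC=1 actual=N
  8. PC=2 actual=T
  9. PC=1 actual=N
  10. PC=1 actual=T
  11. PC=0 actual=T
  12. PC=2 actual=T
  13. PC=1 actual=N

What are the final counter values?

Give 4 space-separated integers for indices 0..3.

Ev 1: PC=0 idx=0 pred=N actual=N -> ctr[0]=0
Ev 2: PC=1 idx=1 pred=N actual=N -> ctr[1]=0
Ev 3: PC=1 idx=1 pred=N actual=N -> ctr[1]=0
Ev 4: PC=0 idx=0 pred=N actual=T -> ctr[0]=1
Ev 5: PC=1 idx=1 pred=N actual=T -> ctr[1]=1
Ev 6: PC=2 idx=2 pred=N actual=N -> ctr[2]=0
Ev 7: PC=1 idx=1 pred=N actual=N -> ctr[1]=0
Ev 8: PC=2 idx=2 pred=N actual=T -> ctr[2]=1
Ev 9: PC=1 idx=1 pred=N actual=N -> ctr[1]=0
Ev 10: PC=1 idx=1 pred=N actual=T -> ctr[1]=1
Ev 11: PC=0 idx=0 pred=N actual=T -> ctr[0]=2
Ev 12: PC=2 idx=2 pred=N actual=T -> ctr[2]=2
Ev 13: PC=1 idx=1 pred=N actual=N -> ctr[1]=0

Answer: 2 0 2 0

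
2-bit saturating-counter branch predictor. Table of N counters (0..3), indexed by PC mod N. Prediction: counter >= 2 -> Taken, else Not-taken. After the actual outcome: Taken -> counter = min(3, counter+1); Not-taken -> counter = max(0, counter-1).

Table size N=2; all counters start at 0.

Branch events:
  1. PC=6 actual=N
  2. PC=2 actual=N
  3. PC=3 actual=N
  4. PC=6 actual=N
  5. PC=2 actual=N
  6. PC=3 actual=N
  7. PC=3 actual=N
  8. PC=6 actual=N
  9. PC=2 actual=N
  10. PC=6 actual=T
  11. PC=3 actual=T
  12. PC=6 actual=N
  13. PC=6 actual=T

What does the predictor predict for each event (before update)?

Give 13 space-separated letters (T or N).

Answer: N N N N N N N N N N N N N

Derivation:
Ev 1: PC=6 idx=0 pred=N actual=N -> ctr[0]=0
Ev 2: PC=2 idx=0 pred=N actual=N -> ctr[0]=0
Ev 3: PC=3 idx=1 pred=N actual=N -> ctr[1]=0
Ev 4: PC=6 idx=0 pred=N actual=N -> ctr[0]=0
Ev 5: PC=2 idx=0 pred=N actual=N -> ctr[0]=0
Ev 6: PC=3 idx=1 pred=N actual=N -> ctr[1]=0
Ev 7: PC=3 idx=1 pred=N actual=N -> ctr[1]=0
Ev 8: PC=6 idx=0 pred=N actual=N -> ctr[0]=0
Ev 9: PC=2 idx=0 pred=N actual=N -> ctr[0]=0
Ev 10: PC=6 idx=0 pred=N actual=T -> ctr[0]=1
Ev 11: PC=3 idx=1 pred=N actual=T -> ctr[1]=1
Ev 12: PC=6 idx=0 pred=N actual=N -> ctr[0]=0
Ev 13: PC=6 idx=0 pred=N actual=T -> ctr[0]=1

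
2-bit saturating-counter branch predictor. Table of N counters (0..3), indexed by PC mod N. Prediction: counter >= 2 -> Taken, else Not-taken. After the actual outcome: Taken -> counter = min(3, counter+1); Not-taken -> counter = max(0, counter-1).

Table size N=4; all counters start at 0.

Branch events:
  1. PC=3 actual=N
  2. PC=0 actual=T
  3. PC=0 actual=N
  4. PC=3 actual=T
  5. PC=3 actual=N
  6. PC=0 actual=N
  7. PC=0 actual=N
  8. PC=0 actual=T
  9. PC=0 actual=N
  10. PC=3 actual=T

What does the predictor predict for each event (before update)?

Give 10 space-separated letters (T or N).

Ev 1: PC=3 idx=3 pred=N actual=N -> ctr[3]=0
Ev 2: PC=0 idx=0 pred=N actual=T -> ctr[0]=1
Ev 3: PC=0 idx=0 pred=N actual=N -> ctr[0]=0
Ev 4: PC=3 idx=3 pred=N actual=T -> ctr[3]=1
Ev 5: PC=3 idx=3 pred=N actual=N -> ctr[3]=0
Ev 6: PC=0 idx=0 pred=N actual=N -> ctr[0]=0
Ev 7: PC=0 idx=0 pred=N actual=N -> ctr[0]=0
Ev 8: PC=0 idx=0 pred=N actual=T -> ctr[0]=1
Ev 9: PC=0 idx=0 pred=N actual=N -> ctr[0]=0
Ev 10: PC=3 idx=3 pred=N actual=T -> ctr[3]=1

Answer: N N N N N N N N N N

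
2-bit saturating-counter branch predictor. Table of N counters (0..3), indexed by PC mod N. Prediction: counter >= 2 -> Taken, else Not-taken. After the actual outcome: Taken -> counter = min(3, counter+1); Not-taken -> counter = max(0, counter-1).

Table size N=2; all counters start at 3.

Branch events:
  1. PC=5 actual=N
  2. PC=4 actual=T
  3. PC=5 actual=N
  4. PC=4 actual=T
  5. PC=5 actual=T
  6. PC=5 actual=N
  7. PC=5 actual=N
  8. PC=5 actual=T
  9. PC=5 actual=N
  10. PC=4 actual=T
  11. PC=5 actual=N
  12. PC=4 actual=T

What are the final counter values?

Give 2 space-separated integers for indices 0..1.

Answer: 3 0

Derivation:
Ev 1: PC=5 idx=1 pred=T actual=N -> ctr[1]=2
Ev 2: PC=4 idx=0 pred=T actual=T -> ctr[0]=3
Ev 3: PC=5 idx=1 pred=T actual=N -> ctr[1]=1
Ev 4: PC=4 idx=0 pred=T actual=T -> ctr[0]=3
Ev 5: PC=5 idx=1 pred=N actual=T -> ctr[1]=2
Ev 6: PC=5 idx=1 pred=T actual=N -> ctr[1]=1
Ev 7: PC=5 idx=1 pred=N actual=N -> ctr[1]=0
Ev 8: PC=5 idx=1 pred=N actual=T -> ctr[1]=1
Ev 9: PC=5 idx=1 pred=N actual=N -> ctr[1]=0
Ev 10: PC=4 idx=0 pred=T actual=T -> ctr[0]=3
Ev 11: PC=5 idx=1 pred=N actual=N -> ctr[1]=0
Ev 12: PC=4 idx=0 pred=T actual=T -> ctr[0]=3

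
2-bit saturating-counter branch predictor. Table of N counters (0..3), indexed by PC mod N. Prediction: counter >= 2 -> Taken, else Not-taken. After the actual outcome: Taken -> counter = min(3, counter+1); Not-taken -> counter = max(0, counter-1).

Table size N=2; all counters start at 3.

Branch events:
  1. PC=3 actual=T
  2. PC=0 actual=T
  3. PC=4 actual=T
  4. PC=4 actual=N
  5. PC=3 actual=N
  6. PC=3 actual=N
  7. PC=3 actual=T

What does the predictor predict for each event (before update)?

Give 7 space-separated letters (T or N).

Answer: T T T T T T N

Derivation:
Ev 1: PC=3 idx=1 pred=T actual=T -> ctr[1]=3
Ev 2: PC=0 idx=0 pred=T actual=T -> ctr[0]=3
Ev 3: PC=4 idx=0 pred=T actual=T -> ctr[0]=3
Ev 4: PC=4 idx=0 pred=T actual=N -> ctr[0]=2
Ev 5: PC=3 idx=1 pred=T actual=N -> ctr[1]=2
Ev 6: PC=3 idx=1 pred=T actual=N -> ctr[1]=1
Ev 7: PC=3 idx=1 pred=N actual=T -> ctr[1]=2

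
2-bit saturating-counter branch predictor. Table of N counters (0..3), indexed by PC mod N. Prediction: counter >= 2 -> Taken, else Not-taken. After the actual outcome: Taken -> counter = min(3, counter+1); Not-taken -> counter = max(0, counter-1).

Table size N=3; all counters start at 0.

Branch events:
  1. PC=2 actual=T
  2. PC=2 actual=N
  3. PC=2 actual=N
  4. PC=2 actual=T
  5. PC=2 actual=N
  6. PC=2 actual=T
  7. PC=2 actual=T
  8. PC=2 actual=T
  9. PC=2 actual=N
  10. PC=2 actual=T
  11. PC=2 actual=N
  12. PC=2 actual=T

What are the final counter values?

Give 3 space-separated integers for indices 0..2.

Ev 1: PC=2 idx=2 pred=N actual=T -> ctr[2]=1
Ev 2: PC=2 idx=2 pred=N actual=N -> ctr[2]=0
Ev 3: PC=2 idx=2 pred=N actual=N -> ctr[2]=0
Ev 4: PC=2 idx=2 pred=N actual=T -> ctr[2]=1
Ev 5: PC=2 idx=2 pred=N actual=N -> ctr[2]=0
Ev 6: PC=2 idx=2 pred=N actual=T -> ctr[2]=1
Ev 7: PC=2 idx=2 pred=N actual=T -> ctr[2]=2
Ev 8: PC=2 idx=2 pred=T actual=T -> ctr[2]=3
Ev 9: PC=2 idx=2 pred=T actual=N -> ctr[2]=2
Ev 10: PC=2 idx=2 pred=T actual=T -> ctr[2]=3
Ev 11: PC=2 idx=2 pred=T actual=N -> ctr[2]=2
Ev 12: PC=2 idx=2 pred=T actual=T -> ctr[2]=3

Answer: 0 0 3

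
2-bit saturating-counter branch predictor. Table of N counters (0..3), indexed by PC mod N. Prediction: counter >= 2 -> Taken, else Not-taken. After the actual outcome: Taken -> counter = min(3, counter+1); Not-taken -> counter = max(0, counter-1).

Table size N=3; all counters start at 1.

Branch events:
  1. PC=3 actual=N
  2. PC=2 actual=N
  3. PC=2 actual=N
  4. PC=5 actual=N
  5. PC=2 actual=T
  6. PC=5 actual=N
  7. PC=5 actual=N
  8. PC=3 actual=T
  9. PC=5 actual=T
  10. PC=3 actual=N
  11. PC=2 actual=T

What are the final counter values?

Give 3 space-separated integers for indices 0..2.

Answer: 0 1 2

Derivation:
Ev 1: PC=3 idx=0 pred=N actual=N -> ctr[0]=0
Ev 2: PC=2 idx=2 pred=N actual=N -> ctr[2]=0
Ev 3: PC=2 idx=2 pred=N actual=N -> ctr[2]=0
Ev 4: PC=5 idx=2 pred=N actual=N -> ctr[2]=0
Ev 5: PC=2 idx=2 pred=N actual=T -> ctr[2]=1
Ev 6: PC=5 idx=2 pred=N actual=N -> ctr[2]=0
Ev 7: PC=5 idx=2 pred=N actual=N -> ctr[2]=0
Ev 8: PC=3 idx=0 pred=N actual=T -> ctr[0]=1
Ev 9: PC=5 idx=2 pred=N actual=T -> ctr[2]=1
Ev 10: PC=3 idx=0 pred=N actual=N -> ctr[0]=0
Ev 11: PC=2 idx=2 pred=N actual=T -> ctr[2]=2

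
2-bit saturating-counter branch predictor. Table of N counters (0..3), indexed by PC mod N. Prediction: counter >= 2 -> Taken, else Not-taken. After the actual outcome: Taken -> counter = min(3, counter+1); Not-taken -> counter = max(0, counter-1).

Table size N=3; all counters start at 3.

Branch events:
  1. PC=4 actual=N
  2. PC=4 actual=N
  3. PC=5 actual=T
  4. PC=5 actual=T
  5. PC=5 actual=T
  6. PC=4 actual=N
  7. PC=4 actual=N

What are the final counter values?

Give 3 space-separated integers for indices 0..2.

Ev 1: PC=4 idx=1 pred=T actual=N -> ctr[1]=2
Ev 2: PC=4 idx=1 pred=T actual=N -> ctr[1]=1
Ev 3: PC=5 idx=2 pred=T actual=T -> ctr[2]=3
Ev 4: PC=5 idx=2 pred=T actual=T -> ctr[2]=3
Ev 5: PC=5 idx=2 pred=T actual=T -> ctr[2]=3
Ev 6: PC=4 idx=1 pred=N actual=N -> ctr[1]=0
Ev 7: PC=4 idx=1 pred=N actual=N -> ctr[1]=0

Answer: 3 0 3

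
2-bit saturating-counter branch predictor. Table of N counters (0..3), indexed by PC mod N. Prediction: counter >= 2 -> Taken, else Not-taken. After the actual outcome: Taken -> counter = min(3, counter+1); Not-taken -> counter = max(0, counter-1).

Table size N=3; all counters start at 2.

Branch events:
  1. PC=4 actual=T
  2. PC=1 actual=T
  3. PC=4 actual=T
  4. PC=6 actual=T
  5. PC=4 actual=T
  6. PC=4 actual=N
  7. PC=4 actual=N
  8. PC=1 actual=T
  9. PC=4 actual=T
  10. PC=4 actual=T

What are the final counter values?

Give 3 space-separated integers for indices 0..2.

Answer: 3 3 2

Derivation:
Ev 1: PC=4 idx=1 pred=T actual=T -> ctr[1]=3
Ev 2: PC=1 idx=1 pred=T actual=T -> ctr[1]=3
Ev 3: PC=4 idx=1 pred=T actual=T -> ctr[1]=3
Ev 4: PC=6 idx=0 pred=T actual=T -> ctr[0]=3
Ev 5: PC=4 idx=1 pred=T actual=T -> ctr[1]=3
Ev 6: PC=4 idx=1 pred=T actual=N -> ctr[1]=2
Ev 7: PC=4 idx=1 pred=T actual=N -> ctr[1]=1
Ev 8: PC=1 idx=1 pred=N actual=T -> ctr[1]=2
Ev 9: PC=4 idx=1 pred=T actual=T -> ctr[1]=3
Ev 10: PC=4 idx=1 pred=T actual=T -> ctr[1]=3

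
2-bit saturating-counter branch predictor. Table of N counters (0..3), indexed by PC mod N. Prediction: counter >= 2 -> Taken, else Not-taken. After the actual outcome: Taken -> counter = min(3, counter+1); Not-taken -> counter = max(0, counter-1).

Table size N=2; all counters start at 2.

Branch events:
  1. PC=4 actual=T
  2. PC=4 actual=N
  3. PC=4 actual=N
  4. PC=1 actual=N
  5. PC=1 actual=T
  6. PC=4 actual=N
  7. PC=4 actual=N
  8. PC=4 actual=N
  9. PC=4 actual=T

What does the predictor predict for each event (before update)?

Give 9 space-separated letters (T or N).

Answer: T T T T N N N N N

Derivation:
Ev 1: PC=4 idx=0 pred=T actual=T -> ctr[0]=3
Ev 2: PC=4 idx=0 pred=T actual=N -> ctr[0]=2
Ev 3: PC=4 idx=0 pred=T actual=N -> ctr[0]=1
Ev 4: PC=1 idx=1 pred=T actual=N -> ctr[1]=1
Ev 5: PC=1 idx=1 pred=N actual=T -> ctr[1]=2
Ev 6: PC=4 idx=0 pred=N actual=N -> ctr[0]=0
Ev 7: PC=4 idx=0 pred=N actual=N -> ctr[0]=0
Ev 8: PC=4 idx=0 pred=N actual=N -> ctr[0]=0
Ev 9: PC=4 idx=0 pred=N actual=T -> ctr[0]=1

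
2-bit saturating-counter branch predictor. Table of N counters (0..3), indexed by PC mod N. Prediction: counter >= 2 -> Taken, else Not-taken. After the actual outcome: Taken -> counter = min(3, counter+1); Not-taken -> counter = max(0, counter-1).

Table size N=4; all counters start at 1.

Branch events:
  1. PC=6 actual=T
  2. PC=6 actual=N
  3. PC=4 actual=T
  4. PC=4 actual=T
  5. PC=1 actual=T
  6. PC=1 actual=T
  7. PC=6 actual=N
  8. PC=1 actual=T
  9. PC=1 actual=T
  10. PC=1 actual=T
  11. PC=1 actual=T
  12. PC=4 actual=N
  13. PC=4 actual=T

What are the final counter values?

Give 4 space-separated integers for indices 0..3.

Ev 1: PC=6 idx=2 pred=N actual=T -> ctr[2]=2
Ev 2: PC=6 idx=2 pred=T actual=N -> ctr[2]=1
Ev 3: PC=4 idx=0 pred=N actual=T -> ctr[0]=2
Ev 4: PC=4 idx=0 pred=T actual=T -> ctr[0]=3
Ev 5: PC=1 idx=1 pred=N actual=T -> ctr[1]=2
Ev 6: PC=1 idx=1 pred=T actual=T -> ctr[1]=3
Ev 7: PC=6 idx=2 pred=N actual=N -> ctr[2]=0
Ev 8: PC=1 idx=1 pred=T actual=T -> ctr[1]=3
Ev 9: PC=1 idx=1 pred=T actual=T -> ctr[1]=3
Ev 10: PC=1 idx=1 pred=T actual=T -> ctr[1]=3
Ev 11: PC=1 idx=1 pred=T actual=T -> ctr[1]=3
Ev 12: PC=4 idx=0 pred=T actual=N -> ctr[0]=2
Ev 13: PC=4 idx=0 pred=T actual=T -> ctr[0]=3

Answer: 3 3 0 1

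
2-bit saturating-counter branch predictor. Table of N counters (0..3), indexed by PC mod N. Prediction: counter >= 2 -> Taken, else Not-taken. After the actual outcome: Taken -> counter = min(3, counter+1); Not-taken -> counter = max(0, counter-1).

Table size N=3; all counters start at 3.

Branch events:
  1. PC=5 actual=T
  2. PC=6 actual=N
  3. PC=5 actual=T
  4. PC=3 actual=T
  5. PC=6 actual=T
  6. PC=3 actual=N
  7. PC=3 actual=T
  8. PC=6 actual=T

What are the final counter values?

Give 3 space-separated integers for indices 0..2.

Ev 1: PC=5 idx=2 pred=T actual=T -> ctr[2]=3
Ev 2: PC=6 idx=0 pred=T actual=N -> ctr[0]=2
Ev 3: PC=5 idx=2 pred=T actual=T -> ctr[2]=3
Ev 4: PC=3 idx=0 pred=T actual=T -> ctr[0]=3
Ev 5: PC=6 idx=0 pred=T actual=T -> ctr[0]=3
Ev 6: PC=3 idx=0 pred=T actual=N -> ctr[0]=2
Ev 7: PC=3 idx=0 pred=T actual=T -> ctr[0]=3
Ev 8: PC=6 idx=0 pred=T actual=T -> ctr[0]=3

Answer: 3 3 3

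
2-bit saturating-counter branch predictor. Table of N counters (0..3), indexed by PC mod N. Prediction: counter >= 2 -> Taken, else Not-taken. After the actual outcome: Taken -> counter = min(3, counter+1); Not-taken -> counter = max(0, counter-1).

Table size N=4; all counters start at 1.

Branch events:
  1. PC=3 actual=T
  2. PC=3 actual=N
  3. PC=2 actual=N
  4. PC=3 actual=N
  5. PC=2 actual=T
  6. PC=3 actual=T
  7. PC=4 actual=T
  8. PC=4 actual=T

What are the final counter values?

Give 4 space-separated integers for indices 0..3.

Answer: 3 1 1 1

Derivation:
Ev 1: PC=3 idx=3 pred=N actual=T -> ctr[3]=2
Ev 2: PC=3 idx=3 pred=T actual=N -> ctr[3]=1
Ev 3: PC=2 idx=2 pred=N actual=N -> ctr[2]=0
Ev 4: PC=3 idx=3 pred=N actual=N -> ctr[3]=0
Ev 5: PC=2 idx=2 pred=N actual=T -> ctr[2]=1
Ev 6: PC=3 idx=3 pred=N actual=T -> ctr[3]=1
Ev 7: PC=4 idx=0 pred=N actual=T -> ctr[0]=2
Ev 8: PC=4 idx=0 pred=T actual=T -> ctr[0]=3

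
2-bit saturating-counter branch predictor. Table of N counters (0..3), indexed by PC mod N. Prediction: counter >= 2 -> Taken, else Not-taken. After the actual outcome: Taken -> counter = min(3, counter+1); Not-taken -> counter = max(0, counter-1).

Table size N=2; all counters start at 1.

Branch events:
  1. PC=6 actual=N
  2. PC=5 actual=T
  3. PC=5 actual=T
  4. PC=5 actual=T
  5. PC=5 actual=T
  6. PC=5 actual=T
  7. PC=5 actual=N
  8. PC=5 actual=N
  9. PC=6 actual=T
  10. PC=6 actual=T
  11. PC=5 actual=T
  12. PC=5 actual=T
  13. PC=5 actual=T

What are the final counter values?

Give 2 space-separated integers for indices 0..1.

Answer: 2 3

Derivation:
Ev 1: PC=6 idx=0 pred=N actual=N -> ctr[0]=0
Ev 2: PC=5 idx=1 pred=N actual=T -> ctr[1]=2
Ev 3: PC=5 idx=1 pred=T actual=T -> ctr[1]=3
Ev 4: PC=5 idx=1 pred=T actual=T -> ctr[1]=3
Ev 5: PC=5 idx=1 pred=T actual=T -> ctr[1]=3
Ev 6: PC=5 idx=1 pred=T actual=T -> ctr[1]=3
Ev 7: PC=5 idx=1 pred=T actual=N -> ctr[1]=2
Ev 8: PC=5 idx=1 pred=T actual=N -> ctr[1]=1
Ev 9: PC=6 idx=0 pred=N actual=T -> ctr[0]=1
Ev 10: PC=6 idx=0 pred=N actual=T -> ctr[0]=2
Ev 11: PC=5 idx=1 pred=N actual=T -> ctr[1]=2
Ev 12: PC=5 idx=1 pred=T actual=T -> ctr[1]=3
Ev 13: PC=5 idx=1 pred=T actual=T -> ctr[1]=3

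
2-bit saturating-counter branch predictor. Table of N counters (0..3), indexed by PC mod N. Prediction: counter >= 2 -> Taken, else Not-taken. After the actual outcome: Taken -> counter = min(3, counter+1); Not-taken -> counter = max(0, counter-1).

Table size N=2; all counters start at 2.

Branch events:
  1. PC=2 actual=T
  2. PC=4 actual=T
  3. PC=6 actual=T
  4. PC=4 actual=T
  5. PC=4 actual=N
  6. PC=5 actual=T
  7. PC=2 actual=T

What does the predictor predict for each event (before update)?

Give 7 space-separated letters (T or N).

Answer: T T T T T T T

Derivation:
Ev 1: PC=2 idx=0 pred=T actual=T -> ctr[0]=3
Ev 2: PC=4 idx=0 pred=T actual=T -> ctr[0]=3
Ev 3: PC=6 idx=0 pred=T actual=T -> ctr[0]=3
Ev 4: PC=4 idx=0 pred=T actual=T -> ctr[0]=3
Ev 5: PC=4 idx=0 pred=T actual=N -> ctr[0]=2
Ev 6: PC=5 idx=1 pred=T actual=T -> ctr[1]=3
Ev 7: PC=2 idx=0 pred=T actual=T -> ctr[0]=3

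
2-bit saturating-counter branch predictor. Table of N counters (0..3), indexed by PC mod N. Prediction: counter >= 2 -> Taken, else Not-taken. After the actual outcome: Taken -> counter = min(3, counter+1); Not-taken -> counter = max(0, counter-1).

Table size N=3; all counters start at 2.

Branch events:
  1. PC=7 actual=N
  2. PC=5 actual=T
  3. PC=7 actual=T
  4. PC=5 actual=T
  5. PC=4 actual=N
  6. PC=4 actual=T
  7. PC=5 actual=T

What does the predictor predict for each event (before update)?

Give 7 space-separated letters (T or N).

Ev 1: PC=7 idx=1 pred=T actual=N -> ctr[1]=1
Ev 2: PC=5 idx=2 pred=T actual=T -> ctr[2]=3
Ev 3: PC=7 idx=1 pred=N actual=T -> ctr[1]=2
Ev 4: PC=5 idx=2 pred=T actual=T -> ctr[2]=3
Ev 5: PC=4 idx=1 pred=T actual=N -> ctr[1]=1
Ev 6: PC=4 idx=1 pred=N actual=T -> ctr[1]=2
Ev 7: PC=5 idx=2 pred=T actual=T -> ctr[2]=3

Answer: T T N T T N T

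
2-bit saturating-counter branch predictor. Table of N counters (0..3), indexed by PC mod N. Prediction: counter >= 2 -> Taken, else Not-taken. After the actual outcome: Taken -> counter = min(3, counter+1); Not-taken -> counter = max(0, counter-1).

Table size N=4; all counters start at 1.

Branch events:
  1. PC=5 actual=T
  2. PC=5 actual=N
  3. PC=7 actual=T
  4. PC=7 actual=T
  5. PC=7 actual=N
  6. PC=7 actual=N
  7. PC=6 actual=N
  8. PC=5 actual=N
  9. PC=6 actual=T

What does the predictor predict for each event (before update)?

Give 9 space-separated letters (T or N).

Ev 1: PC=5 idx=1 pred=N actual=T -> ctr[1]=2
Ev 2: PC=5 idx=1 pred=T actual=N -> ctr[1]=1
Ev 3: PC=7 idx=3 pred=N actual=T -> ctr[3]=2
Ev 4: PC=7 idx=3 pred=T actual=T -> ctr[3]=3
Ev 5: PC=7 idx=3 pred=T actual=N -> ctr[3]=2
Ev 6: PC=7 idx=3 pred=T actual=N -> ctr[3]=1
Ev 7: PC=6 idx=2 pred=N actual=N -> ctr[2]=0
Ev 8: PC=5 idx=1 pred=N actual=N -> ctr[1]=0
Ev 9: PC=6 idx=2 pred=N actual=T -> ctr[2]=1

Answer: N T N T T T N N N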